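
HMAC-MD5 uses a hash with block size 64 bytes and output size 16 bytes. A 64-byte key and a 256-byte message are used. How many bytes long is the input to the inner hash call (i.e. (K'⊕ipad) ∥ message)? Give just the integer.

Key is 64 ≤ 64 bytes, zero-padded: |K'| = 64.
Inner input = (K'⊕ipad) ∥ m → 64 + 256 = 320 bytes.

320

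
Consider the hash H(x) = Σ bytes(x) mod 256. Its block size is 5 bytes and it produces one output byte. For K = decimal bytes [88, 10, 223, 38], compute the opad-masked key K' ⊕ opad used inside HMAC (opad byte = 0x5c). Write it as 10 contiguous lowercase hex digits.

Key decimal bytes [88, 10, 223, 38] = 58 0a df 26 is 4 bytes ≤ B = 5; zero-pad to 5 bytes: K' = 58 0a df 26 00.
XOR each byte with 0x5c: 58⊕5c=04, 0a⊕5c=56, df⊕5c=83, 26⊕5c=7a, 00⊕5c=5c.

0456837a5c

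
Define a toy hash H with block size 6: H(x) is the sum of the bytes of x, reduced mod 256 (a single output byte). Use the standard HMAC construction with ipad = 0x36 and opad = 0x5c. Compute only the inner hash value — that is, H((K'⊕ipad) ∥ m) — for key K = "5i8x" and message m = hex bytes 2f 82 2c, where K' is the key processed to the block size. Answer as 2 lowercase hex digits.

07

Key "5i8x" = 35 69 38 78 is 4 bytes ≤ B = 6; zero-pad to 6 bytes: K' = 35 69 38 78 00 00.
K' ⊕ ipad = 03 5f 0e 4e 36 36.
Inner input = 03 5f 0e 4e 36 36 ∥ 2f 82 2c.
Inner hash: sum = 3+95+14+78+54+54+47+130+44 = 519; mod 256 = 7 → 07.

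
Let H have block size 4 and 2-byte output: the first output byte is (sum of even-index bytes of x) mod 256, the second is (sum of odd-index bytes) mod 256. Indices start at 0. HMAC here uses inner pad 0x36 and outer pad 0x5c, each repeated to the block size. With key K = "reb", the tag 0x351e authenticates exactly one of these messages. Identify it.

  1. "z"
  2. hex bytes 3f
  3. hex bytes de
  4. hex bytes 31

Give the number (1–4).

Key "reb" = 72 65 62 is 3 bytes ≤ B = 4; zero-pad to 4 bytes: K' = 72 65 62 00.
K' ⊕ ipad = 44 53 54 36; K' ⊕ opad = 2e 39 3e 5c.
m1: inner = H(44 53 54 36 7a) = 12 89; tag = H(2e 39 3e 5c 12 89) = 7e1e
m2: inner = H(44 53 54 36 3f) = d7 89; tag = H(2e 39 3e 5c d7 89) = 431e
m3: inner = H(44 53 54 36 de) = 76 89; tag = H(2e 39 3e 5c 76 89) = e21e
m4: inner = H(44 53 54 36 31) = c9 89; tag = H(2e 39 3e 5c c9 89) = 351e ← matches

4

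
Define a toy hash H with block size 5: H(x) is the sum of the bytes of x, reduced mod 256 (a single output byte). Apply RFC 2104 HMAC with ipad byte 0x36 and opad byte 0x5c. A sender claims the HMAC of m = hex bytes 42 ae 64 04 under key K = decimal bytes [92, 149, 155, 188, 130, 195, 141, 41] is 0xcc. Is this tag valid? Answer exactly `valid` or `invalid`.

invalid

Key decimal bytes [92, 149, 155, 188, 130, 195, 141, 41] = 5c 95 9b bc 82 c3 8d 29 is 8 bytes > B = 5, so hash it first: H(key) = 43, then zero-pad to 5 bytes: K' = 43 00 00 00 00.
K' ⊕ ipad = 75 36 36 36 36; K' ⊕ opad = 1f 5c 5c 5c 5c.
Inner hash: sum = 117+54+54+54+54+66+174+100+4 = 677; mod 256 = 165 → a5.
Outer hash (recomputed tag): sum = 31+92+92+92+92+165 = 564; mod 256 = 52 → 34.
Recomputed tag = 34; claimed = cc → mismatch.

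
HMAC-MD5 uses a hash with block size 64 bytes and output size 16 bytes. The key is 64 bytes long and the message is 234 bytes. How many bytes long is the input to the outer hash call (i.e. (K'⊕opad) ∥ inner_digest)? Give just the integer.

Key is 64 ≤ 64 bytes, zero-padded: |K'| = 64.
Outer input = (K'⊕opad) ∥ H(inner) → 64 + 16 = 80 bytes.

80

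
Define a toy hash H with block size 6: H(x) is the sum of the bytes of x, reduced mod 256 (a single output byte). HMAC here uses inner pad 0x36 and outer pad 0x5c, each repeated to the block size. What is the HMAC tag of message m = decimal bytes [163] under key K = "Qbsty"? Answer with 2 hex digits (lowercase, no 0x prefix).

Key "Qbsty" = 51 62 73 74 79 is 5 bytes ≤ B = 6; zero-pad to 6 bytes: K' = 51 62 73 74 79 00.
K' ⊕ ipad = 67 54 45 42 4f 36.  K' ⊕ opad = 0d 3e 2f 28 25 5c.
Inner input = (K'⊕ipad) ∥ m = 67 54 45 42 4f 36 ∥ a3.
Inner hash: sum = 103+84+69+66+79+54+163 = 618; mod 256 = 106 → 6a.
Outer input = (K'⊕opad) ∥ inner = 0d 3e 2f 28 25 5c ∥ 6a.
Outer hash (tag): sum = 13+62+47+40+37+92+106 = 397; mod 256 = 141 → 8d.

8d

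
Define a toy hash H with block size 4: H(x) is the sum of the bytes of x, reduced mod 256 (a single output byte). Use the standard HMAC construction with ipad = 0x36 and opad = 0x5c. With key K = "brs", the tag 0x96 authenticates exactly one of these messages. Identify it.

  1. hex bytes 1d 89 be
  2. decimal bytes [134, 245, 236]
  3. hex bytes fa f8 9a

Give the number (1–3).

Key "brs" = 62 72 73 is 3 bytes ≤ B = 4; zero-pad to 4 bytes: K' = 62 72 73 00.
K' ⊕ ipad = 54 44 45 36; K' ⊕ opad = 3e 2e 2f 5c.
m1: inner = H(54 44 45 36 1d 89 be) = 77; tag = H(3e 2e 2f 5c 77) = 6e
m2: inner = H(54 44 45 36 86 f5 ec) = 7a; tag = H(3e 2e 2f 5c 7a) = 71
m3: inner = H(54 44 45 36 fa f8 9a) = 9f; tag = H(3e 2e 2f 5c 9f) = 96 ← matches

3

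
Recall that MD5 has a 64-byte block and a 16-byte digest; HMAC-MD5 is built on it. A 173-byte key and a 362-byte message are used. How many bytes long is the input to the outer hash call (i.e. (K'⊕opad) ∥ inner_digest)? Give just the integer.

80

Key is 173 > 64 bytes, so it is hashed to 16 bytes then zero-padded to 64: |K'| = 64.
Outer input = (K'⊕opad) ∥ H(inner) → 64 + 16 = 80 bytes.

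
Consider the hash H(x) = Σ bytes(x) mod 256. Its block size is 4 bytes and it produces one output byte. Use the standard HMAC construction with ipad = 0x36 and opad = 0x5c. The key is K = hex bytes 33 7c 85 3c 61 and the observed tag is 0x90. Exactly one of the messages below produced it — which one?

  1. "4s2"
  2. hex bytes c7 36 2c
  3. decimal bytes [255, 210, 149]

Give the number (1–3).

Key hex bytes 33 7c 85 3c 61 is 5 bytes > B = 4, so hash it first: H(key) = d1, then zero-pad to 4 bytes: K' = d1 00 00 00.
K' ⊕ ipad = e7 36 36 36; K' ⊕ opad = 8d 5c 5c 5c.
m1: inner = H(e7 36 36 36 34 73 32) = 62; tag = H(8d 5c 5c 5c 62) = 03
m2: inner = H(e7 36 36 36 c7 36 2c) = b2; tag = H(8d 5c 5c 5c b2) = 53
m3: inner = H(e7 36 36 36 ff d2 95) = ef; tag = H(8d 5c 5c 5c ef) = 90 ← matches

3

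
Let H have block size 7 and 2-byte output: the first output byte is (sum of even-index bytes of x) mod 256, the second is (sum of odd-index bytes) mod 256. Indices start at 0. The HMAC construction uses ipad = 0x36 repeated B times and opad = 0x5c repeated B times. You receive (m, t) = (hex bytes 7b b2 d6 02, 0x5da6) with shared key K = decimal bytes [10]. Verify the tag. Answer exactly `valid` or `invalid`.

Key decimal bytes [10] = 0a is 1 byte ≤ B = 7; zero-pad to 7 bytes: K' = 0a 00 00 00 00 00 00.
K' ⊕ ipad = 3c 36 36 36 36 36 36; K' ⊕ opad = 56 5c 5c 5c 5c 5c 5c.
Inner hash: even-index sum = 402 mod 256 = 146; odd-index sum = 499 mod 256 = 243 → 92 f3.
Outer hash (recomputed tag): even-index sum = 605 mod 256 = 93; odd-index sum = 422 mod 256 = 166 → 5d a6.
Recomputed tag = 5da6; claimed = 5da6 → match.

valid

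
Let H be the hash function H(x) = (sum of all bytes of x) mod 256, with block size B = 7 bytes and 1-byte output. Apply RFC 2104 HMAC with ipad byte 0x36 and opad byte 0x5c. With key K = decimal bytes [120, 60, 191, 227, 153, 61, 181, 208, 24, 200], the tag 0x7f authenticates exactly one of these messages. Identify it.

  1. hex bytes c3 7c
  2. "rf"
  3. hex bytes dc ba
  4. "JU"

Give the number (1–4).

4

Key decimal bytes [120, 60, 191, 227, 153, 61, 181, 208, 24, 200] = 78 3c bf e3 99 3d b5 d0 18 c8 is 10 bytes > B = 7, so hash it first: H(key) = 91, then zero-pad to 7 bytes: K' = 91 00 00 00 00 00 00.
K' ⊕ ipad = a7 36 36 36 36 36 36; K' ⊕ opad = cd 5c 5c 5c 5c 5c 5c.
m1: inner = H(a7 36 36 36 36 36 36 c3 7c) = 2a; tag = H(cd 5c 5c 5c 5c 5c 5c 2a) = 1f
m2: inner = H(a7 36 36 36 36 36 36 72 66) = c3; tag = H(cd 5c 5c 5c 5c 5c 5c c3) = b8
m3: inner = H(a7 36 36 36 36 36 36 dc ba) = 81; tag = H(cd 5c 5c 5c 5c 5c 5c 81) = 76
m4: inner = H(a7 36 36 36 36 36 36 4a 55) = 8a; tag = H(cd 5c 5c 5c 5c 5c 5c 8a) = 7f ← matches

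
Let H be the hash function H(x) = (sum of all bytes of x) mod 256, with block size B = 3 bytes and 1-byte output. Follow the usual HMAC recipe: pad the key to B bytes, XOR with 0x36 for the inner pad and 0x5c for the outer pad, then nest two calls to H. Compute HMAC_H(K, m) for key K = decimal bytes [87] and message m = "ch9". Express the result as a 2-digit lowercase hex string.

Key decimal bytes [87] = 57 is 1 byte ≤ B = 3; zero-pad to 3 bytes: K' = 57 00 00.
K' ⊕ ipad = 61 36 36.  K' ⊕ opad = 0b 5c 5c.
Inner input = (K'⊕ipad) ∥ m = 61 36 36 ∥ 63 68 39.
Inner hash: sum = 97+54+54+99+104+57 = 465; mod 256 = 209 → d1.
Outer input = (K'⊕opad) ∥ inner = 0b 5c 5c ∥ d1.
Outer hash (tag): sum = 11+92+92+209 = 404; mod 256 = 148 → 94.

94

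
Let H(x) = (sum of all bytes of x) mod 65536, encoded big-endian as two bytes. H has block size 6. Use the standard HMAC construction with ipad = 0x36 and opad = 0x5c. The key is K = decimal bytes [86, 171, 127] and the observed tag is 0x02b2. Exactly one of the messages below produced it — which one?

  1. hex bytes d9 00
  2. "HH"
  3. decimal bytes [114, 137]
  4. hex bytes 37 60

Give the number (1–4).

2

Key decimal bytes [86, 171, 127] = 56 ab 7f is 3 bytes ≤ B = 6; zero-pad to 6 bytes: K' = 56 ab 7f 00 00 00.
K' ⊕ ipad = 60 9d 49 36 36 36; K' ⊕ opad = 0a f7 23 5c 5c 5c.
m1: inner = H(60 9d 49 36 36 36 d9 00) = 02 c1; tag = H(0a f7 23 5c 5c 5c 02 c1) = 02fb
m2: inner = H(60 9d 49 36 36 36 48 48) = 02 78; tag = H(0a f7 23 5c 5c 5c 02 78) = 02b2 ← matches
m3: inner = H(60 9d 49 36 36 36 72 89) = 02 e3; tag = H(0a f7 23 5c 5c 5c 02 e3) = 031d
m4: inner = H(60 9d 49 36 36 36 37 60) = 02 7f; tag = H(0a f7 23 5c 5c 5c 02 7f) = 02b9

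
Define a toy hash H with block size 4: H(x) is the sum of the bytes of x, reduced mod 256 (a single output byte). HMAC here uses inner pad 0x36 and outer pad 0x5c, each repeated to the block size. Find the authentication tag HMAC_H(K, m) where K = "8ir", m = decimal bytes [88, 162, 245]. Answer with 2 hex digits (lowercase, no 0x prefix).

Key "8ir" = 38 69 72 is 3 bytes ≤ B = 4; zero-pad to 4 bytes: K' = 38 69 72 00.
K' ⊕ ipad = 0e 5f 44 36.  K' ⊕ opad = 64 35 2e 5c.
Inner input = (K'⊕ipad) ∥ m = 0e 5f 44 36 ∥ 58 a2 f5.
Inner hash: sum = 14+95+68+54+88+162+245 = 726; mod 256 = 214 → d6.
Outer input = (K'⊕opad) ∥ inner = 64 35 2e 5c ∥ d6.
Outer hash (tag): sum = 100+53+46+92+214 = 505; mod 256 = 249 → f9.

f9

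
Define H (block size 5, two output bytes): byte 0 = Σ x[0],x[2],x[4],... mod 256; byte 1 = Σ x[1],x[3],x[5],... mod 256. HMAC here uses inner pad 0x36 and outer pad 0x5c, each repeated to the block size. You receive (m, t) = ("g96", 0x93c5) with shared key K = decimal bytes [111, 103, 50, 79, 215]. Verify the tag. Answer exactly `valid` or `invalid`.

Key decimal bytes [111, 103, 50, 79, 215] = 6f 67 32 4f d7 is exactly B = 5 bytes: K' = 6f 67 32 4f d7.
K' ⊕ ipad = 59 51 04 79 e1; K' ⊕ opad = 33 3b 6e 13 8b.
Inner hash: even-index sum = 375 mod 256 = 119; odd-index sum = 359 mod 256 = 103 → 77 67.
Outer hash (recomputed tag): even-index sum = 403 mod 256 = 147; odd-index sum = 197 mod 256 = 197 → 93 c5.
Recomputed tag = 93c5; claimed = 93c5 → match.

valid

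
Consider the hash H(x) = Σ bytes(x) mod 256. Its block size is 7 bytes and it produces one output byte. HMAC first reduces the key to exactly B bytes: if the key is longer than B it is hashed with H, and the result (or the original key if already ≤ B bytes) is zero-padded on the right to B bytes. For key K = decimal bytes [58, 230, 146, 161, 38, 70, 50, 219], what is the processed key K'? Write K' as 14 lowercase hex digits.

cc000000000000

|K| = 8 > B = 7, so first hash the key.
H(K): sum = 58+230+146+161+38+70+50+219 = 972; mod 256 = 204 → cc.
Zero-pad H(K) = cc to 7 bytes: K' = cc 00 00 00 00 00 00.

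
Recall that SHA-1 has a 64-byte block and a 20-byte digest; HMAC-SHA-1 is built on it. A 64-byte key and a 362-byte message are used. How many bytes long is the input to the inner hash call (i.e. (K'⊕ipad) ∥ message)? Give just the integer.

426

Key is 64 ≤ 64 bytes, zero-padded: |K'| = 64.
Inner input = (K'⊕ipad) ∥ m → 64 + 362 = 426 bytes.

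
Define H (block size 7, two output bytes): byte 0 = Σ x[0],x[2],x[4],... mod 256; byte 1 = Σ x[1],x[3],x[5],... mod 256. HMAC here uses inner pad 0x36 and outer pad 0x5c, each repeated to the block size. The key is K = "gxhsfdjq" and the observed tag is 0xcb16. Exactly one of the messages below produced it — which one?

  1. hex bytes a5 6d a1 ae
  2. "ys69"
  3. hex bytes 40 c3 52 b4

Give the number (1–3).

3

Key "gxhsfdjq" = 67 78 68 73 66 64 6a 71 is 8 bytes > B = 7, so hash it first: H(key) = 9f c0, then zero-pad to 7 bytes: K' = 9f c0 00 00 00 00 00.
K' ⊕ ipad = a9 f6 36 36 36 36 36; K' ⊕ opad = c3 9c 5c 5c 5c 5c 5c.
m1: inner = H(a9 f6 36 36 36 36 36 a5 6d a1 ae) = 66 a8; tag = H(c3 9c 5c 5c 5c 5c 5c 66 a8) = 7fba
m2: inner = H(a9 f6 36 36 36 36 36 79 73 36 39) = f7 11; tag = H(c3 9c 5c 5c 5c 5c 5c f7 11) = e84b
m3: inner = H(a9 f6 36 36 36 36 36 40 c3 52 b4) = c2 f4; tag = H(c3 9c 5c 5c 5c 5c 5c c2 f4) = cb16 ← matches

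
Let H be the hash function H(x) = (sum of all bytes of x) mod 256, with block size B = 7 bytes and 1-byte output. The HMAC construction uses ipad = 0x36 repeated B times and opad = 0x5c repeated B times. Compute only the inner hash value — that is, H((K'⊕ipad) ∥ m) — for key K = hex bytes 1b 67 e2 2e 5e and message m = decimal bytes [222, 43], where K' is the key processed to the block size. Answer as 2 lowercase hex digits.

Key hex bytes 1b 67 e2 2e 5e is 5 bytes ≤ B = 7; zero-pad to 7 bytes: K' = 1b 67 e2 2e 5e 00 00.
K' ⊕ ipad = 2d 51 d4 18 68 36 36.
Inner input = 2d 51 d4 18 68 36 36 ∥ de 2b.
Inner hash: sum = 45+81+212+24+104+54+54+222+43 = 839; mod 256 = 71 → 47.

47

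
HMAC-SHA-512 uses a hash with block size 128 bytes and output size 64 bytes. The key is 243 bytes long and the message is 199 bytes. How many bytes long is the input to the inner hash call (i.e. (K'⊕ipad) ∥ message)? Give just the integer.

Key is 243 > 128 bytes, so it is hashed to 64 bytes then zero-padded to 128: |K'| = 128.
Inner input = (K'⊕ipad) ∥ m → 128 + 199 = 327 bytes.

327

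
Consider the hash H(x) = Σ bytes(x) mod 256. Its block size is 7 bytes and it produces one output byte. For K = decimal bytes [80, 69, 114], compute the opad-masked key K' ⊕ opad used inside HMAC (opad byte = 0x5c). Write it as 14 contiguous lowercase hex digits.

Key decimal bytes [80, 69, 114] = 50 45 72 is 3 bytes ≤ B = 7; zero-pad to 7 bytes: K' = 50 45 72 00 00 00 00.
XOR each byte with 0x5c: 50⊕5c=0c, 45⊕5c=19, 72⊕5c=2e, 00⊕5c=5c, 00⊕5c=5c, 00⊕5c=5c, 00⊕5c=5c.

0c192e5c5c5c5c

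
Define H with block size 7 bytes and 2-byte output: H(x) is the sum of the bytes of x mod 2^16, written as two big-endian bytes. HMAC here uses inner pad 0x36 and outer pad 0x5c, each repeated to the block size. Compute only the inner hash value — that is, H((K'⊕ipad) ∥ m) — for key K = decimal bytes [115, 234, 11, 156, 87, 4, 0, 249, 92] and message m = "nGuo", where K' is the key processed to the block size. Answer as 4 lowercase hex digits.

035e

Key decimal bytes [115, 234, 11, 156, 87, 4, 0, 249, 92] = 73 ea 0b 9c 57 04 00 f9 5c is 9 bytes > B = 7, so hash it first: H(key) = 03 b4, then zero-pad to 7 bytes: K' = 03 b4 00 00 00 00 00.
K' ⊕ ipad = 35 82 36 36 36 36 36.
Inner input = 35 82 36 36 36 36 36 ∥ 6e 47 75 6f.
Inner hash: sum = 53+130+54+54+54+54+54+110+71+117+111 = 862 → 03 5e.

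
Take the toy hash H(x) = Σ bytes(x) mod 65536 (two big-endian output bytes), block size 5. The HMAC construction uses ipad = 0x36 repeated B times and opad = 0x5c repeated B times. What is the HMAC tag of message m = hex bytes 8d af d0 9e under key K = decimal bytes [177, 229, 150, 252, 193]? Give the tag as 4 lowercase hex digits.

0418

Key decimal bytes [177, 229, 150, 252, 193] = b1 e5 96 fc c1 is exactly B = 5 bytes: K' = b1 e5 96 fc c1.
K' ⊕ ipad = 87 d3 a0 ca f7.  K' ⊕ opad = ed b9 ca a0 9d.
Inner input = (K'⊕ipad) ∥ m = 87 d3 a0 ca f7 ∥ 8d af d0 9e.
Inner hash: sum = 135+211+160+202+247+141+175+208+158 = 1637 → 06 65.
Outer input = (K'⊕opad) ∥ inner = ed b9 ca a0 9d ∥ 06 65.
Outer hash (tag): sum = 237+185+202+160+157+6+101 = 1048 → 04 18.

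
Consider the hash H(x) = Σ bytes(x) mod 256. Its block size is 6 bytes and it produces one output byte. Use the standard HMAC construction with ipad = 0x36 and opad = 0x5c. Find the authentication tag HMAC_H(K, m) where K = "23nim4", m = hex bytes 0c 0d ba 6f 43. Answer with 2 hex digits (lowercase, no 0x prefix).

Key "23nim4" = 32 33 6e 69 6d 34 is exactly B = 6 bytes: K' = 32 33 6e 69 6d 34.
K' ⊕ ipad = 04 05 58 5f 5b 02.  K' ⊕ opad = 6e 6f 32 35 31 68.
Inner input = (K'⊕ipad) ∥ m = 04 05 58 5f 5b 02 ∥ 0c 0d ba 6f 43.
Inner hash: sum = 4+5+88+95+91+2+12+13+186+111+67 = 674; mod 256 = 162 → a2.
Outer input = (K'⊕opad) ∥ inner = 6e 6f 32 35 31 68 ∥ a2.
Outer hash (tag): sum = 110+111+50+53+49+104+162 = 639; mod 256 = 127 → 7f.

7f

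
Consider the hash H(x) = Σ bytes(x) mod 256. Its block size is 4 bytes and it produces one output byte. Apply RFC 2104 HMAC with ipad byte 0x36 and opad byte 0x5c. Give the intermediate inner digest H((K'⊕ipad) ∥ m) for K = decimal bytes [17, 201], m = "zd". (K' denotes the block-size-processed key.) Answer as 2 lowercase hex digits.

70

Key decimal bytes [17, 201] = 11 c9 is 2 bytes ≤ B = 4; zero-pad to 4 bytes: K' = 11 c9 00 00.
K' ⊕ ipad = 27 ff 36 36.
Inner input = 27 ff 36 36 ∥ 7a 64.
Inner hash: sum = 39+255+54+54+122+100 = 624; mod 256 = 112 → 70.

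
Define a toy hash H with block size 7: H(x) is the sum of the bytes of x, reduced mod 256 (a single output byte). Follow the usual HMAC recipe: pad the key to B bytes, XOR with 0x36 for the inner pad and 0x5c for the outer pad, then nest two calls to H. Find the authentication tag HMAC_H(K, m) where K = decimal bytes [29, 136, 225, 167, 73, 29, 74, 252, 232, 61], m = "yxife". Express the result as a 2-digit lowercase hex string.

fb

Key decimal bytes [29, 136, 225, 167, 73, 29, 74, 252, 232, 61] = 1d 88 e1 a7 49 1d 4a fc e8 3d is 10 bytes > B = 7, so hash it first: H(key) = fe, then zero-pad to 7 bytes: K' = fe 00 00 00 00 00 00.
K' ⊕ ipad = c8 36 36 36 36 36 36.  K' ⊕ opad = a2 5c 5c 5c 5c 5c 5c.
Inner input = (K'⊕ipad) ∥ m = c8 36 36 36 36 36 36 ∥ 79 78 69 66 65.
Inner hash: sum = 200+54+54+54+54+54+54+121+120+105+102+101 = 1073; mod 256 = 49 → 31.
Outer input = (K'⊕opad) ∥ inner = a2 5c 5c 5c 5c 5c 5c ∥ 31.
Outer hash (tag): sum = 162+92+92+92+92+92+92+49 = 763; mod 256 = 251 → fb.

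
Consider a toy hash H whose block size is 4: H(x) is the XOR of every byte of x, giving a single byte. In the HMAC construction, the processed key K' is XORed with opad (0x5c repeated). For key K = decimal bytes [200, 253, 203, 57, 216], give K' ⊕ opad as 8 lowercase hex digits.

435c5c5c

Key decimal bytes [200, 253, 203, 57, 216] = c8 fd cb 39 d8 is 5 bytes > B = 4, so hash it first: H(key) = 1f, then zero-pad to 4 bytes: K' = 1f 00 00 00.
XOR each byte with 0x5c: 1f⊕5c=43, 00⊕5c=5c, 00⊕5c=5c, 00⊕5c=5c.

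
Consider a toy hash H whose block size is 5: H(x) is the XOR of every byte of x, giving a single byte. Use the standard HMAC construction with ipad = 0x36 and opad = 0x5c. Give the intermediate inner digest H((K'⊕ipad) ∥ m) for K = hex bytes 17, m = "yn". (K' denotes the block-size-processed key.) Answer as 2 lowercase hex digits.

Key hex bytes 17 is 1 byte ≤ B = 5; zero-pad to 5 bytes: K' = 17 00 00 00 00.
K' ⊕ ipad = 21 36 36 36 36.
Inner input = 21 36 36 36 36 ∥ 79 6e.
Inner hash: XOR 21⊕36⊕36⊕36⊕36⊕79⊕6e = 36.

36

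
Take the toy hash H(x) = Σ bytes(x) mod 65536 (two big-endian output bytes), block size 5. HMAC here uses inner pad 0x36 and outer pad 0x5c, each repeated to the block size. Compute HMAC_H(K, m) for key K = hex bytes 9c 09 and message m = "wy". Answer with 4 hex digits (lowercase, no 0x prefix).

Key hex bytes 9c 09 is 2 bytes ≤ B = 5; zero-pad to 5 bytes: K' = 9c 09 00 00 00.
K' ⊕ ipad = aa 3f 36 36 36.  K' ⊕ opad = c0 55 5c 5c 5c.
Inner input = (K'⊕ipad) ∥ m = aa 3f 36 36 36 ∥ 77 79.
Inner hash: sum = 170+63+54+54+54+119+121 = 635 → 02 7b.
Outer input = (K'⊕opad) ∥ inner = c0 55 5c 5c 5c ∥ 02 7b.
Outer hash (tag): sum = 192+85+92+92+92+2+123 = 678 → 02 a6.

02a6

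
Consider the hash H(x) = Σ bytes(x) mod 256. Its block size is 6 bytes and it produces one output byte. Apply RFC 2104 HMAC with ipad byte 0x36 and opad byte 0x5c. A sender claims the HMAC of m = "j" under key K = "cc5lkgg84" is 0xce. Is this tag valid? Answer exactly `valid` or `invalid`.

Key "cc5lkgg84" = 63 63 35 6c 6b 67 67 38 34 is 9 bytes > B = 6, so hash it first: H(key) = 0c, then zero-pad to 6 bytes: K' = 0c 00 00 00 00 00.
K' ⊕ ipad = 3a 36 36 36 36 36; K' ⊕ opad = 50 5c 5c 5c 5c 5c.
Inner hash: sum = 58+54+54+54+54+54+106 = 434; mod 256 = 178 → b2.
Outer hash (recomputed tag): sum = 80+92+92+92+92+92+178 = 718; mod 256 = 206 → ce.
Recomputed tag = ce; claimed = ce → match.

valid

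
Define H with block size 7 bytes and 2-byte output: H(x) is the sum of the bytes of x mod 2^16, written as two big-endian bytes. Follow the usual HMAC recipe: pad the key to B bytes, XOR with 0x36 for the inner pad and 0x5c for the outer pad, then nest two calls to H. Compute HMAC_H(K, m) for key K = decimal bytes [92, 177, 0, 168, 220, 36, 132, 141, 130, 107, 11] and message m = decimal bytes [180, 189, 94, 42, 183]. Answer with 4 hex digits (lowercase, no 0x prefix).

Key decimal bytes [92, 177, 0, 168, 220, 36, 132, 141, 130, 107, 11] = 5c b1 00 a8 dc 24 84 8d 82 6b 0b is 11 bytes > B = 7, so hash it first: H(key) = 04 be, then zero-pad to 7 bytes: K' = 04 be 00 00 00 00 00.
K' ⊕ ipad = 32 88 36 36 36 36 36.  K' ⊕ opad = 58 e2 5c 5c 5c 5c 5c.
Inner input = (K'⊕ipad) ∥ m = 32 88 36 36 36 36 36 ∥ b4 bd 5e 2a b7.
Inner hash: sum = 50+136+54+54+54+54+54+180+189+94+42+183 = 1144 → 04 78.
Outer input = (K'⊕opad) ∥ inner = 58 e2 5c 5c 5c 5c 5c ∥ 04 78.
Outer hash (tag): sum = 88+226+92+92+92+92+92+4+120 = 898 → 03 82.

0382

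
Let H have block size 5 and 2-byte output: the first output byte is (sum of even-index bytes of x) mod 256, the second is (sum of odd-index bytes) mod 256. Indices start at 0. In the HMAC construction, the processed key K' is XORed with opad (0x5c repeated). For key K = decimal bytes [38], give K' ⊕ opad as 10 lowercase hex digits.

Key decimal bytes [38] = 26 is 1 byte ≤ B = 5; zero-pad to 5 bytes: K' = 26 00 00 00 00.
XOR each byte with 0x5c: 26⊕5c=7a, 00⊕5c=5c, 00⊕5c=5c, 00⊕5c=5c, 00⊕5c=5c.

7a5c5c5c5c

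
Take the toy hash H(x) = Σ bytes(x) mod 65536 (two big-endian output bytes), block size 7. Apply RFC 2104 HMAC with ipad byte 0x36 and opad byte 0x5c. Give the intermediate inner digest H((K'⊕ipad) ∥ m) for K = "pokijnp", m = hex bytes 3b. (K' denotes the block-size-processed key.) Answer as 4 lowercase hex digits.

0290

Key "pokijnp" = 70 6f 6b 69 6a 6e 70 is exactly B = 7 bytes: K' = 70 6f 6b 69 6a 6e 70.
K' ⊕ ipad = 46 59 5d 5f 5c 58 46.
Inner input = 46 59 5d 5f 5c 58 46 ∥ 3b.
Inner hash: sum = 70+89+93+95+92+88+70+59 = 656 → 02 90.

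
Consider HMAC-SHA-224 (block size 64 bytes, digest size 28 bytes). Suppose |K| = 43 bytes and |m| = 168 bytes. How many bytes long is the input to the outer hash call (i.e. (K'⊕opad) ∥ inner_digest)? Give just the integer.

92

Key is 43 ≤ 64 bytes, zero-padded: |K'| = 64.
Outer input = (K'⊕opad) ∥ H(inner) → 64 + 28 = 92 bytes.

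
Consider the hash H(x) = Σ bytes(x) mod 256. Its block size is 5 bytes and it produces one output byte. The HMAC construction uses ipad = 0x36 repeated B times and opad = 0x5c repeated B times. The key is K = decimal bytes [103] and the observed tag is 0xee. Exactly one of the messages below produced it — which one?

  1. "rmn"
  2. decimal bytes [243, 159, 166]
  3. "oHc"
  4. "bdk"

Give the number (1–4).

3

Key decimal bytes [103] = 67 is 1 byte ≤ B = 5; zero-pad to 5 bytes: K' = 67 00 00 00 00.
K' ⊕ ipad = 51 36 36 36 36; K' ⊕ opad = 3b 5c 5c 5c 5c.
m1: inner = H(51 36 36 36 36 72 6d 6e) = 76; tag = H(3b 5c 5c 5c 5c 76) = 21
m2: inner = H(51 36 36 36 36 f3 9f a6) = 61; tag = H(3b 5c 5c 5c 5c 61) = 0c
m3: inner = H(51 36 36 36 36 6f 48 63) = 43; tag = H(3b 5c 5c 5c 5c 43) = ee ← matches
m4: inner = H(51 36 36 36 36 62 64 6b) = 5a; tag = H(3b 5c 5c 5c 5c 5a) = 05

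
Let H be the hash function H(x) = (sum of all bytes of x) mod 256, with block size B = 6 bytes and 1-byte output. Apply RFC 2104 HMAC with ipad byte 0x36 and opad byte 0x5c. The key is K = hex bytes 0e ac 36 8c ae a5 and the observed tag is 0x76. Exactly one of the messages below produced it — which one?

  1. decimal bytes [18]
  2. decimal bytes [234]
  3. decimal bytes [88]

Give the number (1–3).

3

Key hex bytes 0e ac 36 8c ae a5 is exactly B = 6 bytes: K' = 0e ac 36 8c ae a5.
K' ⊕ ipad = 38 9a 00 ba 98 93; K' ⊕ opad = 52 f0 6a d0 f2 f9.
m1: inner = H(38 9a 00 ba 98 93 12) = c9; tag = H(52 f0 6a d0 f2 f9 c9) = 30
m2: inner = H(38 9a 00 ba 98 93 ea) = a1; tag = H(52 f0 6a d0 f2 f9 a1) = 08
m3: inner = H(38 9a 00 ba 98 93 58) = 0f; tag = H(52 f0 6a d0 f2 f9 0f) = 76 ← matches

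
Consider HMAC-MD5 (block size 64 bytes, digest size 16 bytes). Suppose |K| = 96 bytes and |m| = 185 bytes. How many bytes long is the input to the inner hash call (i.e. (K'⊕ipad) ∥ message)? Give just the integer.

249

Key is 96 > 64 bytes, so it is hashed to 16 bytes then zero-padded to 64: |K'| = 64.
Inner input = (K'⊕ipad) ∥ m → 64 + 185 = 249 bytes.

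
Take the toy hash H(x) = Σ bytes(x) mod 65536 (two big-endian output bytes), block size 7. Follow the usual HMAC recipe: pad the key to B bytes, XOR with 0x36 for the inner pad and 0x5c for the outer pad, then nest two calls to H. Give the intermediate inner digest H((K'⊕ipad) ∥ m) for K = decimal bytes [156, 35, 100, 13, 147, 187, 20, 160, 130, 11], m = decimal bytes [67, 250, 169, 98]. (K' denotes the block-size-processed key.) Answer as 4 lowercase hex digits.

0414

Key decimal bytes [156, 35, 100, 13, 147, 187, 20, 160, 130, 11] = 9c 23 64 0d 93 bb 14 a0 82 0b is 10 bytes > B = 7, so hash it first: H(key) = 03 bf, then zero-pad to 7 bytes: K' = 03 bf 00 00 00 00 00.
K' ⊕ ipad = 35 89 36 36 36 36 36.
Inner input = 35 89 36 36 36 36 36 ∥ 43 fa a9 62.
Inner hash: sum = 53+137+54+54+54+54+54+67+250+169+98 = 1044 → 04 14.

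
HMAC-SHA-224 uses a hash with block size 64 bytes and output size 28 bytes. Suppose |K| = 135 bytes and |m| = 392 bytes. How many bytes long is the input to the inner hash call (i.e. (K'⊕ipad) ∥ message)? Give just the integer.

Key is 135 > 64 bytes, so it is hashed to 28 bytes then zero-padded to 64: |K'| = 64.
Inner input = (K'⊕ipad) ∥ m → 64 + 392 = 456 bytes.

456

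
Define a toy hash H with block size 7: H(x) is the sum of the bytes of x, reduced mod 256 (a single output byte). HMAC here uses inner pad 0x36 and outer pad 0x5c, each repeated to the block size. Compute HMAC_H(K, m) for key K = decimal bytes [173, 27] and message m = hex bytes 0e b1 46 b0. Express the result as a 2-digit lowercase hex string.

8f

Key decimal bytes [173, 27] = ad 1b is 2 bytes ≤ B = 7; zero-pad to 7 bytes: K' = ad 1b 00 00 00 00 00.
K' ⊕ ipad = 9b 2d 36 36 36 36 36.  K' ⊕ opad = f1 47 5c 5c 5c 5c 5c.
Inner input = (K'⊕ipad) ∥ m = 9b 2d 36 36 36 36 36 ∥ 0e b1 46 b0.
Inner hash: sum = 155+45+54+54+54+54+54+14+177+70+176 = 907; mod 256 = 139 → 8b.
Outer input = (K'⊕opad) ∥ inner = f1 47 5c 5c 5c 5c 5c ∥ 8b.
Outer hash (tag): sum = 241+71+92+92+92+92+92+139 = 911; mod 256 = 143 → 8f.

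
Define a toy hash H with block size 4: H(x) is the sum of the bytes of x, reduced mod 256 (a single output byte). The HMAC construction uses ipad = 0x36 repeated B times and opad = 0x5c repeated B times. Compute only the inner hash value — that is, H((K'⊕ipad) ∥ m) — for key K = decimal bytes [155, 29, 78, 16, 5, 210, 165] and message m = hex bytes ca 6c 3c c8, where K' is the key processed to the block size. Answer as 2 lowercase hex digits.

Key decimal bytes [155, 29, 78, 16, 5, 210, 165] = 9b 1d 4e 10 05 d2 a5 is 7 bytes > B = 4, so hash it first: H(key) = 92, then zero-pad to 4 bytes: K' = 92 00 00 00.
K' ⊕ ipad = a4 36 36 36.
Inner input = a4 36 36 36 ∥ ca 6c 3c c8.
Inner hash: sum = 164+54+54+54+202+108+60+200 = 896; mod 256 = 128 → 80.

80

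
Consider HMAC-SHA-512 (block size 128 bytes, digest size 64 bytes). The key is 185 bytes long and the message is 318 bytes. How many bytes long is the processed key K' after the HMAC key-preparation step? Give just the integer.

Key is 185 > 128 bytes, so it is hashed to 64 bytes then zero-padded to 128: |K'| = 128.

128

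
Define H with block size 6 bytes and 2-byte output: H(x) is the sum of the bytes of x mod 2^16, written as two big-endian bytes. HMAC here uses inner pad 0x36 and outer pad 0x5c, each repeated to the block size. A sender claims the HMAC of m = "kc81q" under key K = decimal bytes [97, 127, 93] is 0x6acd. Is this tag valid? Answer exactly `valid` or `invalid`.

invalid

Key decimal bytes [97, 127, 93] = 61 7f 5d is 3 bytes ≤ B = 6; zero-pad to 6 bytes: K' = 61 7f 5d 00 00 00.
K' ⊕ ipad = 57 49 6b 36 36 36; K' ⊕ opad = 3d 23 01 5c 5c 5c.
Inner hash: sum = 87+73+107+54+54+54+107+99+56+49+113 = 853 → 03 55.
Outer hash (recomputed tag): sum = 61+35+1+92+92+92+3+85 = 461 → 01 cd.
Recomputed tag = 01cd; claimed = 6acd → mismatch.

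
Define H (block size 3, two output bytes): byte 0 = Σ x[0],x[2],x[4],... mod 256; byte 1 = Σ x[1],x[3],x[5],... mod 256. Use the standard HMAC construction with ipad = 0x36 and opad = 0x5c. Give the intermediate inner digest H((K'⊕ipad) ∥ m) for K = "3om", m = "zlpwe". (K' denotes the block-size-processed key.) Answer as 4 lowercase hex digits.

Key "3om" = 33 6f 6d is exactly B = 3 bytes: K' = 33 6f 6d.
K' ⊕ ipad = 05 59 5b.
Inner input = 05 59 5b ∥ 7a 6c 70 77 65.
Inner hash: even-index sum = 323 mod 256 = 67; odd-index sum = 424 mod 256 = 168 → 43 a8.

43a8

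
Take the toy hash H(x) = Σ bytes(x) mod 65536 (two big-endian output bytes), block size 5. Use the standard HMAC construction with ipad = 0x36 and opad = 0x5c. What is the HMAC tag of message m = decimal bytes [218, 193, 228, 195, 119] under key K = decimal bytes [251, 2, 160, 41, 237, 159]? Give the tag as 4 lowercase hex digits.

Key decimal bytes [251, 2, 160, 41, 237, 159] = fb 02 a0 29 ed 9f is 6 bytes > B = 5, so hash it first: H(key) = 03 52, then zero-pad to 5 bytes: K' = 03 52 00 00 00.
K' ⊕ ipad = 35 64 36 36 36.  K' ⊕ opad = 5f 0e 5c 5c 5c.
Inner input = (K'⊕ipad) ∥ m = 35 64 36 36 36 ∥ da c1 e4 c3 77.
Inner hash: sum = 53+100+54+54+54+218+193+228+195+119 = 1268 → 04 f4.
Outer input = (K'⊕opad) ∥ inner = 5f 0e 5c 5c 5c ∥ 04 f4.
Outer hash (tag): sum = 95+14+92+92+92+4+244 = 633 → 02 79.

0279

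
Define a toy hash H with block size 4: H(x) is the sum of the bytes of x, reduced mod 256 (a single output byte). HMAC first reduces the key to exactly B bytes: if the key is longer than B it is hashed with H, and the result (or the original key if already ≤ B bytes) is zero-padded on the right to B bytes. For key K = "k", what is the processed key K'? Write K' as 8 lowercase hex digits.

Key "k" = 6b is 1 byte ≤ B = 4; zero-pad to 4 bytes: K' = 6b 00 00 00.

6b000000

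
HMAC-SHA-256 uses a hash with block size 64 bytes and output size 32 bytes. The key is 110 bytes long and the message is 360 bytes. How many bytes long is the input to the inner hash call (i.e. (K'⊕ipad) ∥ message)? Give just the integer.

424

Key is 110 > 64 bytes, so it is hashed to 32 bytes then zero-padded to 64: |K'| = 64.
Inner input = (K'⊕ipad) ∥ m → 64 + 360 = 424 bytes.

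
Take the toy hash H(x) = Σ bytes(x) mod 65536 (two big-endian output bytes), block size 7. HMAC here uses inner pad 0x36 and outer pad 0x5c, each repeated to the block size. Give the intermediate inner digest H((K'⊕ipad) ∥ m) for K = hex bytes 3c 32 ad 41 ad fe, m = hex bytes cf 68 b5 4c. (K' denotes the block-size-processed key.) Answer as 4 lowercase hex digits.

Key hex bytes 3c 32 ad 41 ad fe is 6 bytes ≤ B = 7; zero-pad to 7 bytes: K' = 3c 32 ad 41 ad fe 00.
K' ⊕ ipad = 0a 04 9b 77 9b c8 36.
Inner input = 0a 04 9b 77 9b c8 36 ∥ cf 68 b5 4c.
Inner hash: sum = 10+4+155+119+155+200+54+207+104+181+76 = 1265 → 04 f1.

04f1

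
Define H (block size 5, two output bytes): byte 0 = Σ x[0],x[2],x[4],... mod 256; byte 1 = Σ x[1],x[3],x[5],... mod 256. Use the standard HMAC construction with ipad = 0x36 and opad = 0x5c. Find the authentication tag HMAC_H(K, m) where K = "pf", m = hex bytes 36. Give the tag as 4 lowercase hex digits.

a048

Key "pf" = 70 66 is 2 bytes ≤ B = 5; zero-pad to 5 bytes: K' = 70 66 00 00 00.
K' ⊕ ipad = 46 50 36 36 36.  K' ⊕ opad = 2c 3a 5c 5c 5c.
Inner input = (K'⊕ipad) ∥ m = 46 50 36 36 36 ∥ 36.
Inner hash: even-index sum = 178 mod 256 = 178; odd-index sum = 188 mod 256 = 188 → b2 bc.
Outer input = (K'⊕opad) ∥ inner = 2c 3a 5c 5c 5c ∥ b2 bc.
Outer hash (tag): even-index sum = 416 mod 256 = 160; odd-index sum = 328 mod 256 = 72 → a0 48.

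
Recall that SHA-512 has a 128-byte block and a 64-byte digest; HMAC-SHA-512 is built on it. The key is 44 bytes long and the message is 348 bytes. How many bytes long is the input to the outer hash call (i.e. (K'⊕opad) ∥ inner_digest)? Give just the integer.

192

Key is 44 ≤ 128 bytes, zero-padded: |K'| = 128.
Outer input = (K'⊕opad) ∥ H(inner) → 128 + 64 = 192 bytes.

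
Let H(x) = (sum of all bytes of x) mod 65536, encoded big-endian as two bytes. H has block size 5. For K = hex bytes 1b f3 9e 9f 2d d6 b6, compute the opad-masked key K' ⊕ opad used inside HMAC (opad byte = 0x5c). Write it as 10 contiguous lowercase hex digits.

Key hex bytes 1b f3 9e 9f 2d d6 b6 is 7 bytes > B = 5, so hash it first: H(key) = 04 04, then zero-pad to 5 bytes: K' = 04 04 00 00 00.
XOR each byte with 0x5c: 04⊕5c=58, 04⊕5c=58, 00⊕5c=5c, 00⊕5c=5c, 00⊕5c=5c.

58585c5c5c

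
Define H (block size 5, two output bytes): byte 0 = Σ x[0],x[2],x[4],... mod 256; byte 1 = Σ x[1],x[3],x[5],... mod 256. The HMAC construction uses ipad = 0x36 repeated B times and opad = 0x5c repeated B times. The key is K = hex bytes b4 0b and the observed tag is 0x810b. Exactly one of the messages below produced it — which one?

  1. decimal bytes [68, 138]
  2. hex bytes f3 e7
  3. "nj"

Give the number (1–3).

3

Key hex bytes b4 0b is 2 bytes ≤ B = 5; zero-pad to 5 bytes: K' = b4 0b 00 00 00.
K' ⊕ ipad = 82 3d 36 36 36; K' ⊕ opad = e8 57 5c 5c 5c.
m1: inner = H(82 3d 36 36 36 44 8a) = 78 b7; tag = H(e8 57 5c 5c 5c 78 b7) = 572b
m2: inner = H(82 3d 36 36 36 f3 e7) = d5 66; tag = H(e8 57 5c 5c 5c d5 66) = 0688
m3: inner = H(82 3d 36 36 36 6e 6a) = 58 e1; tag = H(e8 57 5c 5c 5c 58 e1) = 810b ← matches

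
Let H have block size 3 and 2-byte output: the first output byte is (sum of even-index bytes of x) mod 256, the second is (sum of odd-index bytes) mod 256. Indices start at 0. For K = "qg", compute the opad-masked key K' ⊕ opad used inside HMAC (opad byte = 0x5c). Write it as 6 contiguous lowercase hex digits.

Key "qg" = 71 67 is 2 bytes ≤ B = 3; zero-pad to 3 bytes: K' = 71 67 00.
XOR each byte with 0x5c: 71⊕5c=2d, 67⊕5c=3b, 00⊕5c=5c.

2d3b5c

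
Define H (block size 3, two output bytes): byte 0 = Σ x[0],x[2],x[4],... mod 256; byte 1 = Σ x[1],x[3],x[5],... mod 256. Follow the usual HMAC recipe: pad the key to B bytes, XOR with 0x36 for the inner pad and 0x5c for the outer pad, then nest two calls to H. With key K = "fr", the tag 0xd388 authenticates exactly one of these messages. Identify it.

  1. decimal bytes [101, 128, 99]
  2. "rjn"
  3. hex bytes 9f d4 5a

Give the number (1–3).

3

Key "fr" = 66 72 is 2 bytes ≤ B = 3; zero-pad to 3 bytes: K' = 66 72 00.
K' ⊕ ipad = 50 44 36; K' ⊕ opad = 3a 2e 5c.
m1: inner = H(50 44 36 65 80 63) = 06 0c; tag = H(3a 2e 5c 06 0c) = a234
m2: inner = H(50 44 36 72 6a 6e) = f0 24; tag = H(3a 2e 5c f0 24) = ba1e
m3: inner = H(50 44 36 9f d4 5a) = 5a 3d; tag = H(3a 2e 5c 5a 3d) = d388 ← matches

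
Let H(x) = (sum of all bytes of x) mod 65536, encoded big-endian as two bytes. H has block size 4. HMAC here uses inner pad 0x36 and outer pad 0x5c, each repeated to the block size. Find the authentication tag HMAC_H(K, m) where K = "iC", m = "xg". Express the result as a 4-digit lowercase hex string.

012d

Key "iC" = 69 43 is 2 bytes ≤ B = 4; zero-pad to 4 bytes: K' = 69 43 00 00.
K' ⊕ ipad = 5f 75 36 36.  K' ⊕ opad = 35 1f 5c 5c.
Inner input = (K'⊕ipad) ∥ m = 5f 75 36 36 ∥ 78 67.
Inner hash: sum = 95+117+54+54+120+103 = 543 → 02 1f.
Outer input = (K'⊕opad) ∥ inner = 35 1f 5c 5c ∥ 02 1f.
Outer hash (tag): sum = 53+31+92+92+2+31 = 301 → 01 2d.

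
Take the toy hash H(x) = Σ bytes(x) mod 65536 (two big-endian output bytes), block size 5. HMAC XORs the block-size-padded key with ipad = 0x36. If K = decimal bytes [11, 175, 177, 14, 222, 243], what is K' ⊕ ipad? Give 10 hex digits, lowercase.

Key decimal bytes [11, 175, 177, 14, 222, 243] = 0b af b1 0e de f3 is 6 bytes > B = 5, so hash it first: H(key) = 03 4a, then zero-pad to 5 bytes: K' = 03 4a 00 00 00.
XOR each byte with 0x36: 03⊕36=35, 4a⊕36=7c, 00⊕36=36, 00⊕36=36, 00⊕36=36.

357c363636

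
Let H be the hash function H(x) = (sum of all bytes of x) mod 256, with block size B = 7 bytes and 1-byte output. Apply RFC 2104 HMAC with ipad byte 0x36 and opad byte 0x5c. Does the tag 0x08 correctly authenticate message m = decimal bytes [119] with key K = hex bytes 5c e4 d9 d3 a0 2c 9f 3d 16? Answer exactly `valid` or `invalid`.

Key hex bytes 5c e4 d9 d3 a0 2c 9f 3d 16 is 9 bytes > B = 7, so hash it first: H(key) = aa, then zero-pad to 7 bytes: K' = aa 00 00 00 00 00 00.
K' ⊕ ipad = 9c 36 36 36 36 36 36; K' ⊕ opad = f6 5c 5c 5c 5c 5c 5c.
Inner hash: sum = 156+54+54+54+54+54+54+119 = 599; mod 256 = 87 → 57.
Outer hash (recomputed tag): sum = 246+92+92+92+92+92+92+87 = 885; mod 256 = 117 → 75.
Recomputed tag = 75; claimed = 08 → mismatch.

invalid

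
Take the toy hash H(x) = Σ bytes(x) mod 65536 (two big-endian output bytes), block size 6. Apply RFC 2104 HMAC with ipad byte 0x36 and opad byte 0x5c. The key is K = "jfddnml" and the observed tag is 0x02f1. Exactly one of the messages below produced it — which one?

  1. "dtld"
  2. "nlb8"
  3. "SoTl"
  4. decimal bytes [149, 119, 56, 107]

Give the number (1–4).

Key "jfddnml" = 6a 66 64 64 6e 6d 6c is 7 bytes > B = 6, so hash it first: H(key) = 02 df, then zero-pad to 6 bytes: K' = 02 df 00 00 00 00.
K' ⊕ ipad = 34 e9 36 36 36 36; K' ⊕ opad = 5e 83 5c 5c 5c 5c.
m1: inner = H(34 e9 36 36 36 36 64 74 6c 64) = 03 9d; tag = H(5e 83 5c 5c 5c 5c 03 9d) = 02f1 ← matches
m2: inner = H(34 e9 36 36 36 36 6e 6c 62 38) = 03 69; tag = H(5e 83 5c 5c 5c 5c 03 69) = 02bd
m3: inner = H(34 e9 36 36 36 36 53 6f 54 6c) = 03 77; tag = H(5e 83 5c 5c 5c 5c 03 77) = 02cb
m4: inner = H(34 e9 36 36 36 36 95 77 38 6b) = 03 a4; tag = H(5e 83 5c 5c 5c 5c 03 a4) = 02f8

1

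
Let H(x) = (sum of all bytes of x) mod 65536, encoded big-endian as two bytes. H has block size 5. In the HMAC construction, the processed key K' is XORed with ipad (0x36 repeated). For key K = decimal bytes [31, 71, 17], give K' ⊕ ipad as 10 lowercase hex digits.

2971273636

Key decimal bytes [31, 71, 17] = 1f 47 11 is 3 bytes ≤ B = 5; zero-pad to 5 bytes: K' = 1f 47 11 00 00.
XOR each byte with 0x36: 1f⊕36=29, 47⊕36=71, 11⊕36=27, 00⊕36=36, 00⊕36=36.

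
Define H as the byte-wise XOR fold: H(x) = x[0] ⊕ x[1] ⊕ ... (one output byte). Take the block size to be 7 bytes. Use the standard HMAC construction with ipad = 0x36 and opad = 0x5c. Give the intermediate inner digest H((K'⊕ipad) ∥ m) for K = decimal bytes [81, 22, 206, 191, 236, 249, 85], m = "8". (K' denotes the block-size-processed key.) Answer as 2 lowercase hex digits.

Key decimal bytes [81, 22, 206, 191, 236, 249, 85] = 51 16 ce bf ec f9 55 is exactly B = 7 bytes: K' = 51 16 ce bf ec f9 55.
K' ⊕ ipad = 67 20 f8 89 da cf 63.
Inner input = 67 20 f8 89 da cf 63 ∥ 38.
Inner hash: XOR 67⊕20⊕f8⊕89⊕da⊕cf⊕63⊕38 = 78.

78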